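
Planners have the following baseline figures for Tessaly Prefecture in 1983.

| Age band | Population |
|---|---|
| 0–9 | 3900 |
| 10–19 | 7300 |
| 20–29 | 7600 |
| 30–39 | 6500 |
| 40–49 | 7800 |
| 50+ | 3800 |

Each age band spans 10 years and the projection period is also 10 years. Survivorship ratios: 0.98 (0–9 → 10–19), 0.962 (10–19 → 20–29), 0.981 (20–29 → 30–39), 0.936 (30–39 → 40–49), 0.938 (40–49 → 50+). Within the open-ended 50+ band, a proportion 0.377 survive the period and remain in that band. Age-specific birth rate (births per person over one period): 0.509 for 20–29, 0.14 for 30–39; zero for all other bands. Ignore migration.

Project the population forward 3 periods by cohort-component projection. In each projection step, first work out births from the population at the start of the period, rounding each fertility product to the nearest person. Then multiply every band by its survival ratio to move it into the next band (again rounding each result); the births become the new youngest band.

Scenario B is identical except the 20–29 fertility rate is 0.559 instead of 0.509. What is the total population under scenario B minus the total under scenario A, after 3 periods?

886

[period 1]
Births: 7600 * 0.509 = 3868, 6500 * 0.14 = 910 ⇒ total 4778
10–19: 3900 * 0.98 = 3822
20–29: 7300 * 0.962 = 7023
30–39: 7600 * 0.981 = 7456
40–49: 6500 * 0.936 = 6084
50+: 7800 * 0.938 + 3800 * 0.377 = 7316 + 1433 = 8749
→ [4778, 3822, 7023, 7456, 6084, 8749]
[period 2]
Births: 7023 * 0.509 = 3575, 7456 * 0.14 = 1044 ⇒ total 4619
10–19: 4778 * 0.98 = 4682
20–29: 3822 * 0.962 = 3677
30–39: 7023 * 0.981 = 6890
40–49: 7456 * 0.936 = 6979
50+: 6084 * 0.938 + 8749 * 0.377 = 5707 + 3298 = 9005
→ [4619, 4682, 3677, 6890, 6979, 9005]
[period 3]
Births: 3677 * 0.509 = 1872, 6890 * 0.14 = 965 ⇒ total 2837
10–19: 4619 * 0.98 = 4527
20–29: 4682 * 0.962 = 4504
30–39: 3677 * 0.981 = 3607
40–49: 6890 * 0.936 = 6449
50+: 6979 * 0.938 + 9005 * 0.377 = 6546 + 3395 = 9941
→ [2837, 4527, 4504, 3607, 6449, 9941]
Scenario A total after 3 periods: 31865
Scenario B projection —
[period 1]
Births: 7600 * 0.559 = 4248, 6500 * 0.14 = 910 ⇒ total 5158
10–19: 3900 * 0.98 = 3822
20–29: 7300 * 0.962 = 7023
30–39: 7600 * 0.981 = 7456
40–49: 6500 * 0.936 = 6084
50+: 7800 * 0.938 + 3800 * 0.377 = 7316 + 1433 = 8749
→ [5158, 3822, 7023, 7456, 6084, 8749]
[period 2]
Births: 7023 * 0.559 = 3926, 7456 * 0.14 = 1044 ⇒ total 4970
10–19: 5158 * 0.98 = 5055
20–29: 3822 * 0.962 = 3677
30–39: 7023 * 0.981 = 6890
40–49: 7456 * 0.936 = 6979
50+: 6084 * 0.938 + 8749 * 0.377 = 5707 + 3298 = 9005
→ [4970, 5055, 3677, 6890, 6979, 9005]
[period 3]
Births: 3677 * 0.559 = 2055, 6890 * 0.14 = 965 ⇒ total 3020
10–19: 4970 * 0.98 = 4871
20–29: 5055 * 0.962 = 4863
30–39: 3677 * 0.981 = 3607
40–49: 6890 * 0.936 = 6449
50+: 6979 * 0.938 + 9005 * 0.377 = 6546 + 3395 = 9941
→ [3020, 4871, 4863, 3607, 6449, 9941]
Scenario B total after 3 periods: 32751
Difference B − A = 32751 − 31865 = 886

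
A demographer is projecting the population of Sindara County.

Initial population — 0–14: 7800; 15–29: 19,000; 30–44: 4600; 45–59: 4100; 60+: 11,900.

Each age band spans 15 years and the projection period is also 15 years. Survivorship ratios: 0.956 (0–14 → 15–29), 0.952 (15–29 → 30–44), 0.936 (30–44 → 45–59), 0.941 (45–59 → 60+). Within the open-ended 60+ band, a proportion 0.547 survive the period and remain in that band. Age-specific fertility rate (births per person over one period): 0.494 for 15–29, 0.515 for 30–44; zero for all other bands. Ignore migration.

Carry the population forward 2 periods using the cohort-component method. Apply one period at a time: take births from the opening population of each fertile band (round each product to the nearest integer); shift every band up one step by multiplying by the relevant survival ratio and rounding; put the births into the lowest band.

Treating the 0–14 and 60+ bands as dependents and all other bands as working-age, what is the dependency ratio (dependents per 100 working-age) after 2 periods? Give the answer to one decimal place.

64.4

Period 1:
Births: 19000 × 0.494 = 9386  |  4600 × 0.515 = 2369 → 11755
15–29: 7800 × 0.956 = 7457
30–44: 19000 × 0.952 = 18088
45–59: 4600 × 0.936 = 4306
60+: 4100 × 0.941 + 11900 × 0.547 = 3858 + 6509 = 10367
Population now: 0–14=11755, 15–29=7457, 30–44=18088, 45–59=4306, 60+=10367
Period 2:
Births: 7457 × 0.494 = 3684  |  18088 × 0.515 = 9315 → 12999
15–29: 11755 × 0.956 = 11238
30–44: 7457 × 0.952 = 7099
45–59: 18088 × 0.936 = 16930
60+: 4306 × 0.941 + 10367 × 0.547 = 4052 + 5671 = 9723
Population now: 0–14=12999, 15–29=11238, 30–44=7099, 45–59=16930, 60+=9723
Dependents (band 0–14 + band 60+) = 12999 + 9723 = 22722; working-age = 35267; ratio = 22722/35267 × 100 = 64.4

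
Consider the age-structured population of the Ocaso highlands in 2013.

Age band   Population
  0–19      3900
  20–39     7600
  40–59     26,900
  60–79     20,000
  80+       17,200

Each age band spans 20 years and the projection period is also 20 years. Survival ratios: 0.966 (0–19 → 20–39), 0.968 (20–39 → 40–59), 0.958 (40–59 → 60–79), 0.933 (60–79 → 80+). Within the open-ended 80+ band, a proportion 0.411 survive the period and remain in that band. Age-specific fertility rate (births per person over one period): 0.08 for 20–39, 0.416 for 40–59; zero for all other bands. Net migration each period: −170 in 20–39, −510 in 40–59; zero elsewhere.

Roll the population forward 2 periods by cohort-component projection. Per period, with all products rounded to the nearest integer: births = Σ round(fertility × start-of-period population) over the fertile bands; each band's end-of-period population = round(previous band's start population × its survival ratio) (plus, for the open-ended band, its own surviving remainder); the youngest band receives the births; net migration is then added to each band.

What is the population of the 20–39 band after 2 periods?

(Groups numbered youngest = 1 to oldest = 5.)
— Period 1 —
Births: 7600 * 0.08 = 608, 26900 * 0.416 = 11190 ⇒ total 11798
Group 2: 3900 * 0.966 = 3767
Group 3: 7600 * 0.968 = 7357
Group 4: 26900 * 0.958 = 25770
Group 5: 20000 * 0.933 + 17200 * 0.411 = 18660 + 7069 = 25729
Net migration: Group 2 − 170 → 3597; Group 3 − 510 → 6847
Giving 11798 / 3597 / 6847 / 25770 / 25729.
— Period 2 —
Births: 3597 * 0.08 = 288, 6847 * 0.416 = 2848 ⇒ total 3136
Group 2: 11798 * 0.966 = 11397
Group 3: 3597 * 0.968 = 3482
Group 4: 6847 * 0.958 = 6559
Group 5: 25770 * 0.933 + 25729 * 0.411 = 24043 + 10575 = 34618
Net migration: Group 2 − 170 → 11227; Group 3 − 510 → 2972
Giving 3136 / 11227 / 2972 / 6559 / 34618.

11227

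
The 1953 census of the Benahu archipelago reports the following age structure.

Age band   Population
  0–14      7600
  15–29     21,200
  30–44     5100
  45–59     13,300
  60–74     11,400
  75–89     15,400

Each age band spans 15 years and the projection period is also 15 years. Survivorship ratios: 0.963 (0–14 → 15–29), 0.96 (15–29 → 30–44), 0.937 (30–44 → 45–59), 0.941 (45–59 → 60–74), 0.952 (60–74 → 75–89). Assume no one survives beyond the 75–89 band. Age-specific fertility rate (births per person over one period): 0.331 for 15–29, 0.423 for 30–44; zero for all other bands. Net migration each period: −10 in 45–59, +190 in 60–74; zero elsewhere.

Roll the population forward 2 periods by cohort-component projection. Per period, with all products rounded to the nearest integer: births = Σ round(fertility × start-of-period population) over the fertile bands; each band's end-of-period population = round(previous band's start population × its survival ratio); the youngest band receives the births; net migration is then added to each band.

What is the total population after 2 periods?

62726

Period 1:
Births: 21200 × 0.331 = 7017  |  5100 × 0.423 = 2157 → 9174
15–29: 7600 × 0.963 = 7319
30–44: 21200 × 0.96 = 20352
45–59: 5100 × 0.937 = 4779
60–74: 13300 × 0.941 = 12515
75–89: 11400 × 0.952 = 10853
Net migration: 45–59 − 10 → 4769; 60–74 + 190 → 12705
→ [9174, 7319, 20352, 4769, 12705, 10853]
Period 2:
Births: 7319 × 0.331 = 2423  |  20352 × 0.423 = 8609 → 11032
15–29: 9174 × 0.963 = 8835
30–44: 7319 × 0.96 = 7026
45–59: 20352 × 0.937 = 19070
60–74: 4769 × 0.941 = 4488
75–89: 12705 × 0.952 = 12095
Net migration: 45–59 − 10 → 19060; 60–74 + 190 → 4678
→ [11032, 8835, 7026, 19060, 4678, 12095]
Total after period 2: 11032 + 8835 + 7026 + 19060 + 4678 + 12095 = 62726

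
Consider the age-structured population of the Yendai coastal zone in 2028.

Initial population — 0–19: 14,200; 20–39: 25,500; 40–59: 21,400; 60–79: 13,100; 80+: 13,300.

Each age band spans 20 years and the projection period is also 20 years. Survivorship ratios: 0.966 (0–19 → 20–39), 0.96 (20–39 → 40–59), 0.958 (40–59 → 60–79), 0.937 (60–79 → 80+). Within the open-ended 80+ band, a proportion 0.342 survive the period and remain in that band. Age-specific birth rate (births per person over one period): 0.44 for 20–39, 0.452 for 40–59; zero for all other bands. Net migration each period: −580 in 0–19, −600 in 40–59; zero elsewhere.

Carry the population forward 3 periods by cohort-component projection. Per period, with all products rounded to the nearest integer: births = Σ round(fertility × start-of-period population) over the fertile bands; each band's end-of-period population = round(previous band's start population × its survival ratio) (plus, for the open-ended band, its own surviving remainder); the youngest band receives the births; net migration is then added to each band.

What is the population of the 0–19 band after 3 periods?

13735

— Period 1 —
Births: 25500 × 0.44 = 11220 ; 21400 × 0.452 = 9673 ⇒ total 20893
20–39: 14200 × 0.966 = 13717
40–59: 25500 × 0.96 = 24480
60–79: 21400 × 0.958 = 20501
80+: 13100 × 0.937 + 13300 × 0.342 = 12275 + 4549 = 16824
Net migration: 0–19 − 580 → 20313; 40–59 − 600 → 23880
End of period: [20313, 13717, 23880, 20501, 16824]
— Period 2 —
Births: 13717 × 0.44 = 6035 ; 23880 × 0.452 = 10794 ⇒ total 16829
20–39: 20313 × 0.966 = 19622
40–59: 13717 × 0.96 = 13168
60–79: 23880 × 0.958 = 22877
80+: 20501 × 0.937 + 16824 × 0.342 = 19209 + 5754 = 24963
Net migration: 0–19 − 580 → 16249; 40–59 − 600 → 12568
End of period: [16249, 19622, 12568, 22877, 24963]
— Period 3 —
Births: 19622 × 0.44 = 8634 ; 12568 × 0.452 = 5681 ⇒ total 14315
20–39: 16249 × 0.966 = 15697
40–59: 19622 × 0.96 = 18837
60–79: 12568 × 0.958 = 12040
80+: 22877 × 0.937 + 24963 × 0.342 = 21436 + 8537 = 29973
Net migration: 0–19 − 580 → 13735; 40–59 − 600 → 18237
End of period: [13735, 15697, 18237, 12040, 29973]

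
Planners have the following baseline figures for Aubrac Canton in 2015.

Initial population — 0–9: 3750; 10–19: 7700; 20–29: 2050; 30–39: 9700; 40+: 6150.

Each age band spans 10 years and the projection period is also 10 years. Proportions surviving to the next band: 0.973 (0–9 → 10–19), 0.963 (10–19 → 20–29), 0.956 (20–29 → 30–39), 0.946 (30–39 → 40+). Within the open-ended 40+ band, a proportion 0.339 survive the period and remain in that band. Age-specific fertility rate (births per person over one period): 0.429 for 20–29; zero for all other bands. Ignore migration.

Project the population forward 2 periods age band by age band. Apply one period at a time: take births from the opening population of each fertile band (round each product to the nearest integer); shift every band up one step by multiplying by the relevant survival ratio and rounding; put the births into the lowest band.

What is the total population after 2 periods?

20310

After projecting period 1:
Births: 2050 × 0.429 = 879
10–19: 3750 × 0.973 = 3649
20–29: 7700 × 0.963 = 7415
30–39: 2050 × 0.956 = 1960
40+: 9700 × 0.946 + 6150 × 0.339 = 9176 + 2085 = 11261
End of period: [879, 3649, 7415, 1960, 11261]
After projecting period 2:
Births: 7415 × 0.429 = 3181
10–19: 879 × 0.973 = 855
20–29: 3649 × 0.963 = 3514
30–39: 7415 × 0.956 = 7089
40+: 1960 × 0.946 + 11261 × 0.339 = 1854 + 3817 = 5671
End of period: [3181, 855, 3514, 7089, 5671]
Total after period 2: 3181 + 855 + 3514 + 7089 + 5671 = 20310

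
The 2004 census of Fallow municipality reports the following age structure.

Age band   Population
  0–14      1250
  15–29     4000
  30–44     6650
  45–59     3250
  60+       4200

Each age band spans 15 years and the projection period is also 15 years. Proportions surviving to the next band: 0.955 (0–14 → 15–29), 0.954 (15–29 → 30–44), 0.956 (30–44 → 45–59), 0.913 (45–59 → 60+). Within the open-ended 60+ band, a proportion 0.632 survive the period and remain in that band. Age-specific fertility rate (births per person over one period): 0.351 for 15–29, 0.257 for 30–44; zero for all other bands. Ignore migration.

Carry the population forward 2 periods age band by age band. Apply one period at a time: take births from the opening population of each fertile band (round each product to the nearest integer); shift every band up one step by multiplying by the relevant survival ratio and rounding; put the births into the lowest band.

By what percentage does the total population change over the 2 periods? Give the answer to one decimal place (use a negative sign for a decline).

-4.3

— Period 1 —
Births: 4000 × 0.351 = 1404 ; 6650 × 0.257 = 1709 → total 3113
15–29: 1250 × 0.955 = 1194
30–44: 4000 × 0.954 = 3816
45–59: 6650 × 0.956 = 6357
60+: 3250 × 0.913 + 4200 × 0.632 = 2967 + 2654 = 5621
→ [3113, 1194, 3816, 6357, 5621]
— Period 2 —
Births: 1194 × 0.351 = 419 ; 3816 × 0.257 = 981 → total 1400
15–29: 3113 × 0.955 = 2973
30–44: 1194 × 0.954 = 1139
45–59: 3816 × 0.956 = 3648
60+: 6357 × 0.913 + 5621 × 0.632 = 5804 + 3552 = 9356
→ [1400, 2973, 1139, 3648, 9356]
Total: 19350 → 18516; change = -834; percentage change = -4.3%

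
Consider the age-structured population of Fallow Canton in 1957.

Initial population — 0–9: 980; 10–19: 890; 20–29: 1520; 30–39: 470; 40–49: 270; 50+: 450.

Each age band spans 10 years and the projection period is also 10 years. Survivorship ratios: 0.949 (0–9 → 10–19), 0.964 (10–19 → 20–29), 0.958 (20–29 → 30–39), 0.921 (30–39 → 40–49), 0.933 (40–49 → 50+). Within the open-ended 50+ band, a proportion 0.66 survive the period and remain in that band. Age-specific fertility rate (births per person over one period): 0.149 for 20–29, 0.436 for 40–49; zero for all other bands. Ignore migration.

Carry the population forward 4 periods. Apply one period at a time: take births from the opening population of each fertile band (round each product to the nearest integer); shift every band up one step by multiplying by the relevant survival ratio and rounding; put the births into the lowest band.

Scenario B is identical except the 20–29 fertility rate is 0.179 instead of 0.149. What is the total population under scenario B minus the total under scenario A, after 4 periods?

108

— Period 1 —
Births: 1520 × 0.149 = 226, 270 × 0.436 = 118 → total 344
10–19: 980 × 0.949 = 930
20–29: 890 × 0.964 = 858
30–39: 1520 × 0.958 = 1456
40–49: 470 × 0.921 = 433
50+: 270 × 0.933 + 450 × 0.66 = 252 + 297 = 549
→ [344, 930, 858, 1456, 433, 549]
— Period 2 —
Births: 858 × 0.149 = 128, 433 × 0.436 = 189 → total 317
10–19: 344 × 0.949 = 326
20–29: 930 × 0.964 = 897
30–39: 858 × 0.958 = 822
40–49: 1456 × 0.921 = 1341
50+: 433 × 0.933 + 549 × 0.66 = 404 + 362 = 766
→ [317, 326, 897, 822, 1341, 766]
— Period 3 —
Births: 897 × 0.149 = 134, 1341 × 0.436 = 585 → total 719
10–19: 317 × 0.949 = 301
20–29: 326 × 0.964 = 314
30–39: 897 × 0.958 = 859
40–49: 822 × 0.921 = 757
50+: 1341 × 0.933 + 766 × 0.66 = 1251 + 506 = 1757
→ [719, 301, 314, 859, 757, 1757]
— Period 4 —
Births: 314 × 0.149 = 47, 757 × 0.436 = 330 → total 377
10–19: 719 × 0.949 = 682
20–29: 301 × 0.964 = 290
30–39: 314 × 0.958 = 301
40–49: 859 × 0.921 = 791
50+: 757 × 0.933 + 1757 × 0.66 = 706 + 1160 = 1866
→ [377, 682, 290, 301, 791, 1866]
Scenario A total after 4 periods: 4307
Scenario B projection —
— Period 1 —
Births: 1520 × 0.179 = 272, 270 × 0.436 = 118 → total 390
10–19: 980 × 0.949 = 930
20–29: 890 × 0.964 = 858
30–39: 1520 × 0.958 = 1456
40–49: 470 × 0.921 = 433
50+: 270 × 0.933 + 450 × 0.66 = 252 + 297 = 549
→ [390, 930, 858, 1456, 433, 549]
— Period 2 —
Births: 858 × 0.179 = 154, 433 × 0.436 = 189 → total 343
10–19: 390 × 0.949 = 370
20–29: 930 × 0.964 = 897
30–39: 858 × 0.958 = 822
40–49: 1456 × 0.921 = 1341
50+: 433 × 0.933 + 549 × 0.66 = 404 + 362 = 766
→ [343, 370, 897, 822, 1341, 766]
— Period 3 —
Births: 897 × 0.179 = 161, 1341 × 0.436 = 585 → total 746
10–19: 343 × 0.949 = 326
20–29: 370 × 0.964 = 357
30–39: 897 × 0.958 = 859
40–49: 822 × 0.921 = 757
50+: 1341 × 0.933 + 766 × 0.66 = 1251 + 506 = 1757
→ [746, 326, 357, 859, 757, 1757]
— Period 4 —
Births: 357 × 0.179 = 64, 757 × 0.436 = 330 → total 394
10–19: 746 × 0.949 = 708
20–29: 326 × 0.964 = 314
30–39: 357 × 0.958 = 342
40–49: 859 × 0.921 = 791
50+: 757 × 0.933 + 1757 × 0.66 = 706 + 1160 = 1866
→ [394, 708, 314, 342, 791, 1866]
Scenario B total after 4 periods: 4415
Difference B − A = 4415 − 4307 = 108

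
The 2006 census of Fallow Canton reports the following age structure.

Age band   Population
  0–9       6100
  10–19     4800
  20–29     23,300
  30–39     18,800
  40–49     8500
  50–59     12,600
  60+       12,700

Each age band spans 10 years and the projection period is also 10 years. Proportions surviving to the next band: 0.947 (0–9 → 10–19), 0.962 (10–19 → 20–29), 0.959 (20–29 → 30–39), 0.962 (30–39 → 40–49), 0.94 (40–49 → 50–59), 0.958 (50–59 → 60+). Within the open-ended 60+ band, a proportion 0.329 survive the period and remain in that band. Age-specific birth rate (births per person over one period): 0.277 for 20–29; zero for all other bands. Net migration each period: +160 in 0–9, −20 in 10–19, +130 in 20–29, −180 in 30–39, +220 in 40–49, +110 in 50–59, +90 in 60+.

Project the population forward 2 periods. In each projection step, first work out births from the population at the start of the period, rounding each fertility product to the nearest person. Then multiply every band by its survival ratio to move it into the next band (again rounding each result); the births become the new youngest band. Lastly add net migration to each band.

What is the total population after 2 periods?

(Groups numbered youngest = 1 to oldest = 7.)
Period 1.
Births: 23300 × 0.277 = 6454
Group 2: 6100 × 0.947 = 5777
Group 3: 4800 × 0.962 = 4618
Group 4: 23300 × 0.959 = 22345
Group 5: 18800 × 0.962 = 18086
Group 6: 8500 × 0.94 = 7990
Group 7: 12600 × 0.958 + 12700 × 0.329 = 12071 + 4178 = 16249
Net migration: Group 1 + 160 → 6614; Group 2 − 20 → 5757; Group 3 + 130 → 4748; Group 4 − 180 → 22165; Group 5 + 220 → 18306; Group 6 + 110 → 8100; Group 7 + 90 → 16339
Population now: 0–9=6614, 10–19=5757, 20–29=4748, 30–39=22165, 40–49=18306, 50–59=8100, 60+=16339
Period 2.
Births: 4748 × 0.277 = 1315
Group 2: 6614 × 0.947 = 6263
Group 3: 5757 × 0.962 = 5538
Group 4: 4748 × 0.959 = 4553
Group 5: 22165 × 0.962 = 21323
Group 6: 18306 × 0.94 = 17208
Group 7: 8100 × 0.958 + 16339 × 0.329 = 7760 + 5376 = 13136
Net migration: Group 1 + 160 → 1475; Group 2 − 20 → 6243; Group 3 + 130 → 5668; Group 4 − 180 → 4373; Group 5 + 220 → 21543; Group 6 + 110 → 17318; Group 7 + 90 → 13226
Population now: 0–9=1475, 10–19=6243, 20–29=5668, 30–39=4373, 40–49=21543, 50–59=17318, 60+=13226
Total after period 2: 1475 + 6243 + 5668 + 4373 + 21543 + 17318 + 13226 = 69846

69846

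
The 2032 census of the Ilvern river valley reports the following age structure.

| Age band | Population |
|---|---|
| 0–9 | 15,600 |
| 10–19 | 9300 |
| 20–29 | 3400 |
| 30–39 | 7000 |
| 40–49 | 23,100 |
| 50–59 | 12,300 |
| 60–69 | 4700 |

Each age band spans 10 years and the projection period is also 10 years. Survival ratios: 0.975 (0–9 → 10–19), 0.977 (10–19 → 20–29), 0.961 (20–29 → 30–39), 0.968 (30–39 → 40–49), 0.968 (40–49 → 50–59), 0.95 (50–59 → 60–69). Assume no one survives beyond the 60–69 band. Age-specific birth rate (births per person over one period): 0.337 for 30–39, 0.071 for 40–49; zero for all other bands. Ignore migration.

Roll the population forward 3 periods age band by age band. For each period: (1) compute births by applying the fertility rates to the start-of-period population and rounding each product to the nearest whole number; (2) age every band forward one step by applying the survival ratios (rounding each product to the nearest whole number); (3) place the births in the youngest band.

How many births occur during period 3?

Period 1.
Births: 7000 × 0.337 = 2359  |  23100 × 0.071 = 1640 → 3999
10–19: 15600 × 0.975 = 15210
20–29: 9300 × 0.977 = 9086
30–39: 3400 × 0.961 = 3267
40–49: 7000 × 0.968 = 6776
50–59: 23100 × 0.968 = 22361
60–69: 12300 × 0.95 = 11685
Giving 3999 / 15210 / 9086 / 3267 / 6776 / 22361 / 11685.
Period 2.
Births: 3267 × 0.337 = 1101  |  6776 × 0.071 = 481 → 1582
10–19: 3999 × 0.975 = 3899
20–29: 15210 × 0.977 = 14860
30–39: 9086 × 0.961 = 8732
40–49: 3267 × 0.968 = 3162
50–59: 6776 × 0.968 = 6559
60–69: 22361 × 0.95 = 21243
Giving 1582 / 3899 / 14860 / 8732 / 3162 / 6559 / 21243.
Period 3.
Births: 8732 × 0.337 = 2943  |  3162 × 0.071 = 225 → 3168
10–19: 1582 × 0.975 = 1542
20–29: 3899 × 0.977 = 3809
30–39: 14860 × 0.961 = 14280
40–49: 8732 × 0.968 = 8453
50–59: 3162 × 0.968 = 3061
60–69: 6559 × 0.95 = 6231
Giving 3168 / 1542 / 3809 / 14280 / 8453 / 3061 / 6231.

3168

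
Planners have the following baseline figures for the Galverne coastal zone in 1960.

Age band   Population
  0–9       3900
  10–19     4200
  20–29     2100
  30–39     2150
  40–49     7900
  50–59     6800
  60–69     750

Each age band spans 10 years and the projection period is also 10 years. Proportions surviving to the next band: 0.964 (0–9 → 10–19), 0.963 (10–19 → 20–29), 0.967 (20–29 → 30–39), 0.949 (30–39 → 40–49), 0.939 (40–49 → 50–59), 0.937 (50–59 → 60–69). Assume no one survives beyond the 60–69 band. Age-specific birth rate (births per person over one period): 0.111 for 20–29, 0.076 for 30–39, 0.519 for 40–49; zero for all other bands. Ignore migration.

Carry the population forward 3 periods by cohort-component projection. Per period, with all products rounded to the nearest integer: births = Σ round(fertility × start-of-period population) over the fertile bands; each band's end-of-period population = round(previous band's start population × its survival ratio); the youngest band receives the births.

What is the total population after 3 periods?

18293

Numbering the bands 1..7 from youngest to oldest:
[period 1]
Births: 2100 × 0.111 = 233  |  2150 × 0.076 = 163  |  7900 × 0.519 = 4100 ⇒ total 4496
Band 2: 3900 × 0.964 = 3760
Band 3: 4200 × 0.963 = 4045
Band 4: 2100 × 0.967 = 2031
Band 5: 2150 × 0.949 = 2040
Band 6: 7900 × 0.939 = 7418
Band 7: 6800 × 0.937 = 6372
→ [4496, 3760, 4045, 2031, 2040, 7418, 6372]
[period 2]
Births: 4045 × 0.111 = 449  |  2031 × 0.076 = 154  |  2040 × 0.519 = 1059 ⇒ total 1662
Band 2: 4496 × 0.964 = 4334
Band 3: 3760 × 0.963 = 3621
Band 4: 4045 × 0.967 = 3912
Band 5: 2031 × 0.949 = 1927
Band 6: 2040 × 0.939 = 1916
Band 7: 7418 × 0.937 = 6951
→ [1662, 4334, 3621, 3912, 1927, 1916, 6951]
[period 3]
Births: 3621 × 0.111 = 402  |  3912 × 0.076 = 297  |  1927 × 0.519 = 1000 ⇒ total 1699
Band 2: 1662 × 0.964 = 1602
Band 3: 4334 × 0.963 = 4174
Band 4: 3621 × 0.967 = 3502
Band 5: 3912 × 0.949 = 3712
Band 6: 1927 × 0.939 = 1809
Band 7: 1916 × 0.937 = 1795
→ [1699, 1602, 4174, 3502, 3712, 1809, 1795]
Total after period 3: 1699 + 1602 + 4174 + 3502 + 3712 + 1809 + 1795 = 18293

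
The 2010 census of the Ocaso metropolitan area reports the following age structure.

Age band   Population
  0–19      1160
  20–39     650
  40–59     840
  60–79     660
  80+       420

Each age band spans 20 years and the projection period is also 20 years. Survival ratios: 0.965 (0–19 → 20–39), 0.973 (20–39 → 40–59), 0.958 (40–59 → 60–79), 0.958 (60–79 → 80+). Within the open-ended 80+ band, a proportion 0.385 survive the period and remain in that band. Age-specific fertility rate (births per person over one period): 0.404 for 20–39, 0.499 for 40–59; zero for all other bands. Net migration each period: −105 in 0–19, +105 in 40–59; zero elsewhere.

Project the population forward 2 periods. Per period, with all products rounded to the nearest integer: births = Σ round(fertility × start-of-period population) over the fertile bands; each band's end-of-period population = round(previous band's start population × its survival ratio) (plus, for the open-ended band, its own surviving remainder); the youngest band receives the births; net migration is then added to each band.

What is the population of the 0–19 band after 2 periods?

715

After projecting period 1:
Births: 650 × 0.404 = 263 ; 840 × 0.499 = 419 — total 682
20–39: 1160 × 0.965 = 1119
40–59: 650 × 0.973 = 632
60–79: 840 × 0.958 = 805
80+: 660 × 0.958 + 420 × 0.385 = 632 + 162 = 794
Net migration: 0–19 − 105 → 577; 40–59 + 105 → 737
Giving 577 / 1119 / 737 / 805 / 794.
After projecting period 2:
Births: 1119 × 0.404 = 452 ; 737 × 0.499 = 368 — total 820
20–39: 577 × 0.965 = 557
40–59: 1119 × 0.973 = 1089
60–79: 737 × 0.958 = 706
80+: 805 × 0.958 + 794 × 0.385 = 771 + 306 = 1077
Net migration: 0–19 − 105 → 715; 40–59 + 105 → 1194
Giving 715 / 557 / 1194 / 706 / 1077.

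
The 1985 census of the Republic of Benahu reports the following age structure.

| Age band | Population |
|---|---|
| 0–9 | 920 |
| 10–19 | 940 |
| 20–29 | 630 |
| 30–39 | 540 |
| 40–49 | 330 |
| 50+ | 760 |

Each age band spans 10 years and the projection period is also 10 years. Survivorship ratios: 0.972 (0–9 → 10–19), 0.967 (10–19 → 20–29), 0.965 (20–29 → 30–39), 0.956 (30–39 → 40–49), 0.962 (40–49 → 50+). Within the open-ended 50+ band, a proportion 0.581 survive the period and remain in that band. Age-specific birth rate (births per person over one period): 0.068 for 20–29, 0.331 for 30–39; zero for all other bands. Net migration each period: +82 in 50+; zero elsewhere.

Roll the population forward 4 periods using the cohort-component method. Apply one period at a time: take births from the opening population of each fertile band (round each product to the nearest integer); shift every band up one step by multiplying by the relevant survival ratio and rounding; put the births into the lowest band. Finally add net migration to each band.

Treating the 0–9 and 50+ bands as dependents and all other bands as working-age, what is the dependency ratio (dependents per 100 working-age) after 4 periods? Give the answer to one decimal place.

120.5

(Groups numbered youngest = 1 to oldest = 6.)
— Period 1 —
Births: 630 × 0.068 = 43  |  540 × 0.331 = 179 — total 222
Group 2: 920 × 0.972 = 894
Group 3: 940 × 0.967 = 909
Group 4: 630 × 0.965 = 608
Group 5: 540 × 0.956 = 516
Group 6: 330 × 0.962 + 760 × 0.581 = 317 + 442 = 759
Net migration: Group 6 + 82 → 841
Giving 222 / 894 / 909 / 608 / 516 / 841.
— Period 2 —
Births: 909 × 0.068 = 62  |  608 × 0.331 = 201 — total 263
Group 2: 222 × 0.972 = 216
Group 3: 894 × 0.967 = 864
Group 4: 909 × 0.965 = 877
Group 5: 608 × 0.956 = 581
Group 6: 516 × 0.962 + 841 × 0.581 = 496 + 489 = 985
Net migration: Group 6 + 82 → 1067
Giving 263 / 216 / 864 / 877 / 581 / 1067.
— Period 3 —
Births: 864 × 0.068 = 59  |  877 × 0.331 = 290 — total 349
Group 2: 263 × 0.972 = 256
Group 3: 216 × 0.967 = 209
Group 4: 864 × 0.965 = 834
Group 5: 877 × 0.956 = 838
Group 6: 581 × 0.962 + 1067 × 0.581 = 559 + 620 = 1179
Net migration: Group 6 + 82 → 1261
Giving 349 / 256 / 209 / 834 / 838 / 1261.
— Period 4 —
Births: 209 × 0.068 = 14  |  834 × 0.331 = 276 — total 290
Group 2: 349 × 0.972 = 339
Group 3: 256 × 0.967 = 248
Group 4: 209 × 0.965 = 202
Group 5: 834 × 0.956 = 797
Group 6: 838 × 0.962 + 1261 × 0.581 = 806 + 733 = 1539
Net migration: Group 6 + 82 → 1621
Giving 290 / 339 / 248 / 202 / 797 / 1621.
Dependents (band 0–9 + band 50+) = 290 + 1621 = 1911; working-age = 1586; ratio = 1911/1586 × 100 = 120.5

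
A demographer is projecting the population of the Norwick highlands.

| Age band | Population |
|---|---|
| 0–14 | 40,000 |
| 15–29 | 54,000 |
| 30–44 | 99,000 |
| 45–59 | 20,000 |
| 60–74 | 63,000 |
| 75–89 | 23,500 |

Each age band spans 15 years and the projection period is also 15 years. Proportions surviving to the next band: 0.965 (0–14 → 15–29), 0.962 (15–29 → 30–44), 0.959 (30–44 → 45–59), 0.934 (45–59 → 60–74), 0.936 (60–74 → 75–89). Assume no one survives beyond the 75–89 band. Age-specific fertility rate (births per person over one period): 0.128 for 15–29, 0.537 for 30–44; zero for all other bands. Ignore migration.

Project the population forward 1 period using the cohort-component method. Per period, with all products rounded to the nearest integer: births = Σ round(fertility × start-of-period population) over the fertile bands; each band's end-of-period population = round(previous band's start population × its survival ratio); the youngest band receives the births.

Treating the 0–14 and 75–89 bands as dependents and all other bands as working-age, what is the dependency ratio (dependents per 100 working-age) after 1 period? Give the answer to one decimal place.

58.3

After projecting period 1:
Births: 54000 × 0.128 = 6912, 99000 × 0.537 = 53163 — total 60075
15–29: 40000 × 0.965 = 38600
30–44: 54000 × 0.962 = 51948
45–59: 99000 × 0.959 = 94941
60–74: 20000 × 0.934 = 18680
75–89: 63000 × 0.936 = 58968
→ [60075, 38600, 51948, 94941, 18680, 58968]
Dependents (band 0–14 + band 75–89) = 60075 + 58968 = 119043; working-age = 204169; ratio = 119043/204169 × 100 = 58.3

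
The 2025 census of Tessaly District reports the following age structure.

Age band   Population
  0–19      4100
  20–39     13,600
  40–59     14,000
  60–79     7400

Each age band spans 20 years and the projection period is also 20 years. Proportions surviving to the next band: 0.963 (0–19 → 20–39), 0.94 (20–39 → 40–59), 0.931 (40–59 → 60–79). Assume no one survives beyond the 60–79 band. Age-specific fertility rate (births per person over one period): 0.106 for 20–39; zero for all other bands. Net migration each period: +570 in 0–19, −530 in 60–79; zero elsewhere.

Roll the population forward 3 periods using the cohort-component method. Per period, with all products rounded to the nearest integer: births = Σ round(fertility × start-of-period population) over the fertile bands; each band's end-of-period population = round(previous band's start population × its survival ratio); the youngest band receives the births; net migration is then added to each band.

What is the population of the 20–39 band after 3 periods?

Call the groups 1 to 4, youngest first.
[period 1]
Births: 13600 × 0.106 = 1442
Group 2: 4100 × 0.963 = 3948
Group 3: 13600 × 0.94 = 12784
Group 4: 14000 × 0.931 = 13034
Net migration: Group 1 + 570 → 2012; Group 4 − 530 → 12504
End of period: [2012, 3948, 12784, 12504]
[period 2]
Births: 3948 × 0.106 = 418
Group 2: 2012 × 0.963 = 1938
Group 3: 3948 × 0.94 = 3711
Group 4: 12784 × 0.931 = 11902
Net migration: Group 1 + 570 → 988; Group 4 − 530 → 11372
End of period: [988, 1938, 3711, 11372]
[period 3]
Births: 1938 × 0.106 = 205
Group 2: 988 × 0.963 = 951
Group 3: 1938 × 0.94 = 1822
Group 4: 3711 × 0.931 = 3455
Net migration: Group 1 + 570 → 775; Group 4 − 530 → 2925
End of period: [775, 951, 1822, 2925]

951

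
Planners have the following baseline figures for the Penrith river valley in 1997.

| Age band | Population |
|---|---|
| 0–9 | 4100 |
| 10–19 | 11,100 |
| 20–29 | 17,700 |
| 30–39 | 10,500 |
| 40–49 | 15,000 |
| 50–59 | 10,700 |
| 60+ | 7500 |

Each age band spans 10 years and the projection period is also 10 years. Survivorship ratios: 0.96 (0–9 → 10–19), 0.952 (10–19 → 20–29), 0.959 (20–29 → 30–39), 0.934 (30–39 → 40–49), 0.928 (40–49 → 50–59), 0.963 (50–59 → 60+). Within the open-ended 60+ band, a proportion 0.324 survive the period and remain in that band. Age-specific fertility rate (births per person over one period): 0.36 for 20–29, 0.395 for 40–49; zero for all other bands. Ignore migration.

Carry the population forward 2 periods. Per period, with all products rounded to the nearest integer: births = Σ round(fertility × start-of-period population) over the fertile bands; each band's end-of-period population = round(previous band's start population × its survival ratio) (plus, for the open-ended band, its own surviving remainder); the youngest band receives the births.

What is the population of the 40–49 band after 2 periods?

Let group 1 be 0–9 through group 7 = 60+.
[period 1]
Births: 17700 * 0.36 = 6372, 15000 * 0.395 = 5925 — total 12297
Group 2: 4100 * 0.96 = 3936
Group 3: 11100 * 0.952 = 10567
Group 4: 17700 * 0.959 = 16974
Group 5: 10500 * 0.934 = 9807
Group 6: 15000 * 0.928 = 13920
Group 7: 10700 * 0.963 + 7500 * 0.324 = 10304 + 2430 = 12734
End of period: [12297, 3936, 10567, 16974, 9807, 13920, 12734]
[period 2]
Births: 10567 * 0.36 = 3804, 9807 * 0.395 = 3874 — total 7678
Group 2: 12297 * 0.96 = 11805
Group 3: 3936 * 0.952 = 3747
Group 4: 10567 * 0.959 = 10134
Group 5: 16974 * 0.934 = 15854
Group 6: 9807 * 0.928 = 9101
Group 7: 13920 * 0.963 + 12734 * 0.324 = 13405 + 4126 = 17531
End of period: [7678, 11805, 3747, 10134, 15854, 9101, 17531]

15854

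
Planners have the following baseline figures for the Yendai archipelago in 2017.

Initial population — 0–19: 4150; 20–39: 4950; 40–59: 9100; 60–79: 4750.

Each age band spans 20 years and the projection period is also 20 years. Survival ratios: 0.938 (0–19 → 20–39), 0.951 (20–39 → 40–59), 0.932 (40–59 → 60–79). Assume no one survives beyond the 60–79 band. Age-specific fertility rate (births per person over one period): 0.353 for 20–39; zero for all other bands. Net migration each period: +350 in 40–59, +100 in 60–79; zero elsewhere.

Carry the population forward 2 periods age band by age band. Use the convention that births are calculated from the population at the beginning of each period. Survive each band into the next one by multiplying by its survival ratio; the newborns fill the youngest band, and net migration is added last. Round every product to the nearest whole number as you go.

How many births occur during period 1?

(Bands numbered youngest = 1 to oldest = 4.)
— Period 1 —
Births: 4950 * 0.353 = 1747
Band 2: 4150 * 0.938 = 3893
Band 3: 4950 * 0.951 = 4707
Band 4: 9100 * 0.932 = 8481
Net migration: Band 3 + 350 → 5057; Band 4 + 100 → 8581
Population now: 0–19=1747, 20–39=3893, 40–59=5057, 60–79=8581

1747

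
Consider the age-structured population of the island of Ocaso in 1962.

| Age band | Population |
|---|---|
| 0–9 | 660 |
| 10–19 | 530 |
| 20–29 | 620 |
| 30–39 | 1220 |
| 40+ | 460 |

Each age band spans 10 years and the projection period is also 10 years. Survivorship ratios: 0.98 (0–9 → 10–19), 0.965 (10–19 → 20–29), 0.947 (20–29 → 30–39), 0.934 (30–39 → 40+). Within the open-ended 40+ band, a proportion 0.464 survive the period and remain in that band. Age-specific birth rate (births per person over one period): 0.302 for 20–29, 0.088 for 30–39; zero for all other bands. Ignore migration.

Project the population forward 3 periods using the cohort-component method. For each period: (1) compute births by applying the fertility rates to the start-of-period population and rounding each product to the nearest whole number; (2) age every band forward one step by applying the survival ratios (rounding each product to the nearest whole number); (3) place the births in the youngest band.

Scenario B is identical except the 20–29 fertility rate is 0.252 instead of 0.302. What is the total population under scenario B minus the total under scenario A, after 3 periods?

-85

[period 1]
Births: 620 × 0.302 = 187 ; 1220 × 0.088 = 107 → 294
10–19: 660 × 0.98 = 647
20–29: 530 × 0.965 = 511
30–39: 620 × 0.947 = 587
40+: 1220 × 0.934 + 460 × 0.464 = 1139 + 213 = 1352
Population now: 0–9=294, 10–19=647, 20–29=511, 30–39=587, 40+=1352
[period 2]
Births: 511 × 0.302 = 154 ; 587 × 0.088 = 52 → 206
10–19: 294 × 0.98 = 288
20–29: 647 × 0.965 = 624
30–39: 511 × 0.947 = 484
40+: 587 × 0.934 + 1352 × 0.464 = 548 + 627 = 1175
Population now: 0–9=206, 10–19=288, 20–29=624, 30–39=484, 40+=1175
[period 3]
Births: 624 × 0.302 = 188 ; 484 × 0.088 = 43 → 231
10–19: 206 × 0.98 = 202
20–29: 288 × 0.965 = 278
30–39: 624 × 0.947 = 591
40+: 484 × 0.934 + 1175 × 0.464 = 452 + 545 = 997
Population now: 0–9=231, 10–19=202, 20–29=278, 30–39=591, 40+=997
Scenario A total after 3 periods: 2299
Scenario B projection —
[period 1]
Births: 620 × 0.252 = 156 ; 1220 × 0.088 = 107 → 263
10–19: 660 × 0.98 = 647
20–29: 530 × 0.965 = 511
30–39: 620 × 0.947 = 587
40+: 1220 × 0.934 + 460 × 0.464 = 1139 + 213 = 1352
Population now: 0–9=263, 10–19=647, 20–29=511, 30–39=587, 40+=1352
[period 2]
Births: 511 × 0.252 = 129 ; 587 × 0.088 = 52 → 181
10–19: 263 × 0.98 = 258
20–29: 647 × 0.965 = 624
30–39: 511 × 0.947 = 484
40+: 587 × 0.934 + 1352 × 0.464 = 548 + 627 = 1175
Population now: 0–9=181, 10–19=258, 20–29=624, 30–39=484, 40+=1175
[period 3]
Births: 624 × 0.252 = 157 ; 484 × 0.088 = 43 → 200
10–19: 181 × 0.98 = 177
20–29: 258 × 0.965 = 249
30–39: 624 × 0.947 = 591
40+: 484 × 0.934 + 1175 × 0.464 = 452 + 545 = 997
Population now: 0–9=200, 10–19=177, 20–29=249, 30–39=591, 40+=997
Scenario B total after 3 periods: 2214
Difference B − A = 2214 − 2299 = -85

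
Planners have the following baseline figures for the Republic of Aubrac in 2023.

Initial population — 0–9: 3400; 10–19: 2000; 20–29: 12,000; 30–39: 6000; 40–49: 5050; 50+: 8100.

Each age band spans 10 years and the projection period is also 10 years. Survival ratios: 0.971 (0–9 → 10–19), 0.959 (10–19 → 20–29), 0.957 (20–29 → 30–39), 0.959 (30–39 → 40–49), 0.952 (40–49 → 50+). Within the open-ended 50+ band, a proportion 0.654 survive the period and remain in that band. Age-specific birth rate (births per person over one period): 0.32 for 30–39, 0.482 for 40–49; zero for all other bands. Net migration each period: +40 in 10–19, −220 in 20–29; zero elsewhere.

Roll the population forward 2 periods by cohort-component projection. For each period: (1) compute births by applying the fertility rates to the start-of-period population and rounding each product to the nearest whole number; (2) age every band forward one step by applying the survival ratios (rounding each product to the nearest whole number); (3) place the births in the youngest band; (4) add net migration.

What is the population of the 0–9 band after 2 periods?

After projecting period 1:
Births: 6000 × 0.32 = 1920, 5050 × 0.482 = 2434 — total 4354
10–19: 3400 × 0.971 = 3301
20–29: 2000 × 0.959 = 1918
30–39: 12000 × 0.957 = 11484
40–49: 6000 × 0.959 = 5754
50+: 5050 × 0.952 + 8100 × 0.654 = 4808 + 5297 = 10105
Net migration: 10–19 + 40 → 3341; 20–29 − 220 → 1698
End of period: [4354, 3341, 1698, 11484, 5754, 10105]
After projecting period 2:
Births: 11484 × 0.32 = 3675, 5754 × 0.482 = 2773 — total 6448
10–19: 4354 × 0.971 = 4228
20–29: 3341 × 0.959 = 3204
30–39: 1698 × 0.957 = 1625
40–49: 11484 × 0.959 = 11013
50+: 5754 × 0.952 + 10105 × 0.654 = 5478 + 6609 = 12087
Net migration: 10–19 + 40 → 4268; 20–29 − 220 → 2984
End of period: [6448, 4268, 2984, 1625, 11013, 12087]

6448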